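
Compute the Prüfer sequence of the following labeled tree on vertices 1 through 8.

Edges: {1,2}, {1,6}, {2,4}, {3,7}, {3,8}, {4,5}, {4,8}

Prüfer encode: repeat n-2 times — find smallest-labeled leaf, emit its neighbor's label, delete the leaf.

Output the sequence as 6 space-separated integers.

Answer: 4 1 2 4 8 3

Derivation:
Step 1: leaves = {5,6,7}. Remove smallest leaf 5, emit neighbor 4.
Step 2: leaves = {6,7}. Remove smallest leaf 6, emit neighbor 1.
Step 3: leaves = {1,7}. Remove smallest leaf 1, emit neighbor 2.
Step 4: leaves = {2,7}. Remove smallest leaf 2, emit neighbor 4.
Step 5: leaves = {4,7}. Remove smallest leaf 4, emit neighbor 8.
Step 6: leaves = {7,8}. Remove smallest leaf 7, emit neighbor 3.
Done: 2 vertices remain (3, 8). Sequence = [4 1 2 4 8 3]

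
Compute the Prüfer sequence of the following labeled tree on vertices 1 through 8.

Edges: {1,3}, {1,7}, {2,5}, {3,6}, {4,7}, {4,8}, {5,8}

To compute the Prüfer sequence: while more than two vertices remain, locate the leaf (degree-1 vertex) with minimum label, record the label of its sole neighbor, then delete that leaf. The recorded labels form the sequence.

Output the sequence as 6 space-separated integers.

Step 1: leaves = {2,6}. Remove smallest leaf 2, emit neighbor 5.
Step 2: leaves = {5,6}. Remove smallest leaf 5, emit neighbor 8.
Step 3: leaves = {6,8}. Remove smallest leaf 6, emit neighbor 3.
Step 4: leaves = {3,8}. Remove smallest leaf 3, emit neighbor 1.
Step 5: leaves = {1,8}. Remove smallest leaf 1, emit neighbor 7.
Step 6: leaves = {7,8}. Remove smallest leaf 7, emit neighbor 4.
Done: 2 vertices remain (4, 8). Sequence = [5 8 3 1 7 4]

Answer: 5 8 3 1 7 4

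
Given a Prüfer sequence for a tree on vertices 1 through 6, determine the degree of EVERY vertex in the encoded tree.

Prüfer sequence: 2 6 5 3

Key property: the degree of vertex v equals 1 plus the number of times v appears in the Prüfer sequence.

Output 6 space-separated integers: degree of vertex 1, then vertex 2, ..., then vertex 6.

Answer: 1 2 2 1 2 2

Derivation:
p_1 = 2: count[2] becomes 1
p_2 = 6: count[6] becomes 1
p_3 = 5: count[5] becomes 1
p_4 = 3: count[3] becomes 1
Degrees (1 + count): deg[1]=1+0=1, deg[2]=1+1=2, deg[3]=1+1=2, deg[4]=1+0=1, deg[5]=1+1=2, deg[6]=1+1=2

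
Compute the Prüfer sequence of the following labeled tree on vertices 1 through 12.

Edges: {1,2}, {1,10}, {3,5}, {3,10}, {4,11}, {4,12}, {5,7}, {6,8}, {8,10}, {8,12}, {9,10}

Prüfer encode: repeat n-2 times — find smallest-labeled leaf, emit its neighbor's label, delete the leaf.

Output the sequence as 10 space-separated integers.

Answer: 1 10 8 5 3 10 10 8 12 4

Derivation:
Step 1: leaves = {2,6,7,9,11}. Remove smallest leaf 2, emit neighbor 1.
Step 2: leaves = {1,6,7,9,11}. Remove smallest leaf 1, emit neighbor 10.
Step 3: leaves = {6,7,9,11}. Remove smallest leaf 6, emit neighbor 8.
Step 4: leaves = {7,9,11}. Remove smallest leaf 7, emit neighbor 5.
Step 5: leaves = {5,9,11}. Remove smallest leaf 5, emit neighbor 3.
Step 6: leaves = {3,9,11}. Remove smallest leaf 3, emit neighbor 10.
Step 7: leaves = {9,11}. Remove smallest leaf 9, emit neighbor 10.
Step 8: leaves = {10,11}. Remove smallest leaf 10, emit neighbor 8.
Step 9: leaves = {8,11}. Remove smallest leaf 8, emit neighbor 12.
Step 10: leaves = {11,12}. Remove smallest leaf 11, emit neighbor 4.
Done: 2 vertices remain (4, 12). Sequence = [1 10 8 5 3 10 10 8 12 4]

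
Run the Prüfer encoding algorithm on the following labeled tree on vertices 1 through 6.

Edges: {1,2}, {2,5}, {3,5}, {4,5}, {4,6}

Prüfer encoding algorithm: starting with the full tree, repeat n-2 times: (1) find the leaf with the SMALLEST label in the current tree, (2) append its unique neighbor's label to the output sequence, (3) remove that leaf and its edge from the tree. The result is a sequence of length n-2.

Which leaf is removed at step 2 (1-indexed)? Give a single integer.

Step 1: current leaves = {1,3,6}. Remove leaf 1 (neighbor: 2).
Step 2: current leaves = {2,3,6}. Remove leaf 2 (neighbor: 5).

Answer: 2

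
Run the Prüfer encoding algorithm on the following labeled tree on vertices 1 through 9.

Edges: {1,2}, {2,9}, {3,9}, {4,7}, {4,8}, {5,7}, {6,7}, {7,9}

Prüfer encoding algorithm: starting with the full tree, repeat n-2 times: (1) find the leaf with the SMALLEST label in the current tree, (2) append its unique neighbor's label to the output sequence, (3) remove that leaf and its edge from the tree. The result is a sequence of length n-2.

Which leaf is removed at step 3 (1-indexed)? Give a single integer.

Answer: 3

Derivation:
Step 1: current leaves = {1,3,5,6,8}. Remove leaf 1 (neighbor: 2).
Step 2: current leaves = {2,3,5,6,8}. Remove leaf 2 (neighbor: 9).
Step 3: current leaves = {3,5,6,8}. Remove leaf 3 (neighbor: 9).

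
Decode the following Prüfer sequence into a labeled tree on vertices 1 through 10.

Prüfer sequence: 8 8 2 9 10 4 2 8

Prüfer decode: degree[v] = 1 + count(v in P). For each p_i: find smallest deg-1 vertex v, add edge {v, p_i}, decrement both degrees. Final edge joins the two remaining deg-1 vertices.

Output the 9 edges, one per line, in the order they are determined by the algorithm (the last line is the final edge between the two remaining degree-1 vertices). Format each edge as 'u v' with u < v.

Initial degrees: {1:1, 2:3, 3:1, 4:2, 5:1, 6:1, 7:1, 8:4, 9:2, 10:2}
Step 1: smallest deg-1 vertex = 1, p_1 = 8. Add edge {1,8}. Now deg[1]=0, deg[8]=3.
Step 2: smallest deg-1 vertex = 3, p_2 = 8. Add edge {3,8}. Now deg[3]=0, deg[8]=2.
Step 3: smallest deg-1 vertex = 5, p_3 = 2. Add edge {2,5}. Now deg[5]=0, deg[2]=2.
Step 4: smallest deg-1 vertex = 6, p_4 = 9. Add edge {6,9}. Now deg[6]=0, deg[9]=1.
Step 5: smallest deg-1 vertex = 7, p_5 = 10. Add edge {7,10}. Now deg[7]=0, deg[10]=1.
Step 6: smallest deg-1 vertex = 9, p_6 = 4. Add edge {4,9}. Now deg[9]=0, deg[4]=1.
Step 7: smallest deg-1 vertex = 4, p_7 = 2. Add edge {2,4}. Now deg[4]=0, deg[2]=1.
Step 8: smallest deg-1 vertex = 2, p_8 = 8. Add edge {2,8}. Now deg[2]=0, deg[8]=1.
Final: two remaining deg-1 vertices are 8, 10. Add edge {8,10}.

Answer: 1 8
3 8
2 5
6 9
7 10
4 9
2 4
2 8
8 10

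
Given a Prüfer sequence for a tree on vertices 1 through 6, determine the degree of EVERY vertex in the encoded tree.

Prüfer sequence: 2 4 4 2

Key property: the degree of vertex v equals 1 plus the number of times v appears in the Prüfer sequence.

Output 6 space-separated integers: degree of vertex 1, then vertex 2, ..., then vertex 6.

p_1 = 2: count[2] becomes 1
p_2 = 4: count[4] becomes 1
p_3 = 4: count[4] becomes 2
p_4 = 2: count[2] becomes 2
Degrees (1 + count): deg[1]=1+0=1, deg[2]=1+2=3, deg[3]=1+0=1, deg[4]=1+2=3, deg[5]=1+0=1, deg[6]=1+0=1

Answer: 1 3 1 3 1 1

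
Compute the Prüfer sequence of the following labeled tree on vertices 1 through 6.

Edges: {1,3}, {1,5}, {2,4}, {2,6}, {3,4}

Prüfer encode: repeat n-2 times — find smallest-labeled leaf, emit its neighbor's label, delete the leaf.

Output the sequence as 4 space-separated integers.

Answer: 1 3 4 2

Derivation:
Step 1: leaves = {5,6}. Remove smallest leaf 5, emit neighbor 1.
Step 2: leaves = {1,6}. Remove smallest leaf 1, emit neighbor 3.
Step 3: leaves = {3,6}. Remove smallest leaf 3, emit neighbor 4.
Step 4: leaves = {4,6}. Remove smallest leaf 4, emit neighbor 2.
Done: 2 vertices remain (2, 6). Sequence = [1 3 4 2]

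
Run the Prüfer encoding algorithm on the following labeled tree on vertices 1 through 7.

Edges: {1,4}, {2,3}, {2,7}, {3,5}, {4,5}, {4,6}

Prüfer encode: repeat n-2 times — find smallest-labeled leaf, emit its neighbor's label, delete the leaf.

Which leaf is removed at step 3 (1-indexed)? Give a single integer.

Answer: 4

Derivation:
Step 1: current leaves = {1,6,7}. Remove leaf 1 (neighbor: 4).
Step 2: current leaves = {6,7}. Remove leaf 6 (neighbor: 4).
Step 3: current leaves = {4,7}. Remove leaf 4 (neighbor: 5).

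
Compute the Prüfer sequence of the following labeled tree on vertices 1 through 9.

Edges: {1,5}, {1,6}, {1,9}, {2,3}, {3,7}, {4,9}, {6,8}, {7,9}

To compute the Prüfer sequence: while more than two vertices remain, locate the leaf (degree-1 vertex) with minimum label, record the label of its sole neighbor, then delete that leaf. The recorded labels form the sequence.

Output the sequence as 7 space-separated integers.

Answer: 3 7 9 1 9 6 1

Derivation:
Step 1: leaves = {2,4,5,8}. Remove smallest leaf 2, emit neighbor 3.
Step 2: leaves = {3,4,5,8}. Remove smallest leaf 3, emit neighbor 7.
Step 3: leaves = {4,5,7,8}. Remove smallest leaf 4, emit neighbor 9.
Step 4: leaves = {5,7,8}. Remove smallest leaf 5, emit neighbor 1.
Step 5: leaves = {7,8}. Remove smallest leaf 7, emit neighbor 9.
Step 6: leaves = {8,9}. Remove smallest leaf 8, emit neighbor 6.
Step 7: leaves = {6,9}. Remove smallest leaf 6, emit neighbor 1.
Done: 2 vertices remain (1, 9). Sequence = [3 7 9 1 9 6 1]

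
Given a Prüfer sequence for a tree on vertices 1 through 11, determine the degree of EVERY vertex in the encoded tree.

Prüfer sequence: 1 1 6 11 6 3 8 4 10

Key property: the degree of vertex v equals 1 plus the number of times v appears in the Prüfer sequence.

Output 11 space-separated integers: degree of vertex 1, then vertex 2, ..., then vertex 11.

Answer: 3 1 2 2 1 3 1 2 1 2 2

Derivation:
p_1 = 1: count[1] becomes 1
p_2 = 1: count[1] becomes 2
p_3 = 6: count[6] becomes 1
p_4 = 11: count[11] becomes 1
p_5 = 6: count[6] becomes 2
p_6 = 3: count[3] becomes 1
p_7 = 8: count[8] becomes 1
p_8 = 4: count[4] becomes 1
p_9 = 10: count[10] becomes 1
Degrees (1 + count): deg[1]=1+2=3, deg[2]=1+0=1, deg[3]=1+1=2, deg[4]=1+1=2, deg[5]=1+0=1, deg[6]=1+2=3, deg[7]=1+0=1, deg[8]=1+1=2, deg[9]=1+0=1, deg[10]=1+1=2, deg[11]=1+1=2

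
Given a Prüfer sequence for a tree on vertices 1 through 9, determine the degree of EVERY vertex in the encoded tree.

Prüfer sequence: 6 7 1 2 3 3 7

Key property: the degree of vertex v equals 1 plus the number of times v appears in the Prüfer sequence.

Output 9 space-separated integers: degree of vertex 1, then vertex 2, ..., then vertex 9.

Answer: 2 2 3 1 1 2 3 1 1

Derivation:
p_1 = 6: count[6] becomes 1
p_2 = 7: count[7] becomes 1
p_3 = 1: count[1] becomes 1
p_4 = 2: count[2] becomes 1
p_5 = 3: count[3] becomes 1
p_6 = 3: count[3] becomes 2
p_7 = 7: count[7] becomes 2
Degrees (1 + count): deg[1]=1+1=2, deg[2]=1+1=2, deg[3]=1+2=3, deg[4]=1+0=1, deg[5]=1+0=1, deg[6]=1+1=2, deg[7]=1+2=3, deg[8]=1+0=1, deg[9]=1+0=1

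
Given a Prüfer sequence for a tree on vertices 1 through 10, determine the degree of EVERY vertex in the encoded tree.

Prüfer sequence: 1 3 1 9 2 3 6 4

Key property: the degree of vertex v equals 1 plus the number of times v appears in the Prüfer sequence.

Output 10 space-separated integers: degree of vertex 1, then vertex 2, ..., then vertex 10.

Answer: 3 2 3 2 1 2 1 1 2 1

Derivation:
p_1 = 1: count[1] becomes 1
p_2 = 3: count[3] becomes 1
p_3 = 1: count[1] becomes 2
p_4 = 9: count[9] becomes 1
p_5 = 2: count[2] becomes 1
p_6 = 3: count[3] becomes 2
p_7 = 6: count[6] becomes 1
p_8 = 4: count[4] becomes 1
Degrees (1 + count): deg[1]=1+2=3, deg[2]=1+1=2, deg[3]=1+2=3, deg[4]=1+1=2, deg[5]=1+0=1, deg[6]=1+1=2, deg[7]=1+0=1, deg[8]=1+0=1, deg[9]=1+1=2, deg[10]=1+0=1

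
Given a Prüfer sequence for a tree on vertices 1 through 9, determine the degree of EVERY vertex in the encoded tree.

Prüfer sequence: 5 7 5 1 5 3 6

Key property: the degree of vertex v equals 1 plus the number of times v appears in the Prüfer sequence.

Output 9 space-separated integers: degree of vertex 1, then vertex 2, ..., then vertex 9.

p_1 = 5: count[5] becomes 1
p_2 = 7: count[7] becomes 1
p_3 = 5: count[5] becomes 2
p_4 = 1: count[1] becomes 1
p_5 = 5: count[5] becomes 3
p_6 = 3: count[3] becomes 1
p_7 = 6: count[6] becomes 1
Degrees (1 + count): deg[1]=1+1=2, deg[2]=1+0=1, deg[3]=1+1=2, deg[4]=1+0=1, deg[5]=1+3=4, deg[6]=1+1=2, deg[7]=1+1=2, deg[8]=1+0=1, deg[9]=1+0=1

Answer: 2 1 2 1 4 2 2 1 1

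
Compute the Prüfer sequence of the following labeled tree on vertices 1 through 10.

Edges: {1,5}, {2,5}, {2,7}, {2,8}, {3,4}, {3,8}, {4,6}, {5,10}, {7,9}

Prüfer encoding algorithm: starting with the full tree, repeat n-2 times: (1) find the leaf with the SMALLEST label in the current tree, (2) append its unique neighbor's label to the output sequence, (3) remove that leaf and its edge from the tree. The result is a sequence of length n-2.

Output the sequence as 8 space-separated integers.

Step 1: leaves = {1,6,9,10}. Remove smallest leaf 1, emit neighbor 5.
Step 2: leaves = {6,9,10}. Remove smallest leaf 6, emit neighbor 4.
Step 3: leaves = {4,9,10}. Remove smallest leaf 4, emit neighbor 3.
Step 4: leaves = {3,9,10}. Remove smallest leaf 3, emit neighbor 8.
Step 5: leaves = {8,9,10}. Remove smallest leaf 8, emit neighbor 2.
Step 6: leaves = {9,10}. Remove smallest leaf 9, emit neighbor 7.
Step 7: leaves = {7,10}. Remove smallest leaf 7, emit neighbor 2.
Step 8: leaves = {2,10}. Remove smallest leaf 2, emit neighbor 5.
Done: 2 vertices remain (5, 10). Sequence = [5 4 3 8 2 7 2 5]

Answer: 5 4 3 8 2 7 2 5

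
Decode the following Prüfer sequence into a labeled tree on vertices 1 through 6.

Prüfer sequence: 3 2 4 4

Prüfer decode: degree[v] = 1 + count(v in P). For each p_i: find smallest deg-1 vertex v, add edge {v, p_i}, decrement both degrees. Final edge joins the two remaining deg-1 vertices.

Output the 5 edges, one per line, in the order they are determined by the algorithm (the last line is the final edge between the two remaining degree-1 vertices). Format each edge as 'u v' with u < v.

Answer: 1 3
2 3
2 4
4 5
4 6

Derivation:
Initial degrees: {1:1, 2:2, 3:2, 4:3, 5:1, 6:1}
Step 1: smallest deg-1 vertex = 1, p_1 = 3. Add edge {1,3}. Now deg[1]=0, deg[3]=1.
Step 2: smallest deg-1 vertex = 3, p_2 = 2. Add edge {2,3}. Now deg[3]=0, deg[2]=1.
Step 3: smallest deg-1 vertex = 2, p_3 = 4. Add edge {2,4}. Now deg[2]=0, deg[4]=2.
Step 4: smallest deg-1 vertex = 5, p_4 = 4. Add edge {4,5}. Now deg[5]=0, deg[4]=1.
Final: two remaining deg-1 vertices are 4, 6. Add edge {4,6}.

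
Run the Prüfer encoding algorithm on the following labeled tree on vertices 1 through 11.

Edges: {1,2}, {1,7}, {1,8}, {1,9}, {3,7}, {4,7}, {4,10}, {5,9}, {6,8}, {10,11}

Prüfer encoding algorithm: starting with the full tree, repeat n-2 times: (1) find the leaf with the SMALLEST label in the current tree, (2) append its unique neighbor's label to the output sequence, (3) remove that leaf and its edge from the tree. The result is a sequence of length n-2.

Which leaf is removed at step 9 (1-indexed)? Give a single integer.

Step 1: current leaves = {2,3,5,6,11}. Remove leaf 2 (neighbor: 1).
Step 2: current leaves = {3,5,6,11}. Remove leaf 3 (neighbor: 7).
Step 3: current leaves = {5,6,11}. Remove leaf 5 (neighbor: 9).
Step 4: current leaves = {6,9,11}. Remove leaf 6 (neighbor: 8).
Step 5: current leaves = {8,9,11}. Remove leaf 8 (neighbor: 1).
Step 6: current leaves = {9,11}. Remove leaf 9 (neighbor: 1).
Step 7: current leaves = {1,11}. Remove leaf 1 (neighbor: 7).
Step 8: current leaves = {7,11}. Remove leaf 7 (neighbor: 4).
Step 9: current leaves = {4,11}. Remove leaf 4 (neighbor: 10).

Answer: 4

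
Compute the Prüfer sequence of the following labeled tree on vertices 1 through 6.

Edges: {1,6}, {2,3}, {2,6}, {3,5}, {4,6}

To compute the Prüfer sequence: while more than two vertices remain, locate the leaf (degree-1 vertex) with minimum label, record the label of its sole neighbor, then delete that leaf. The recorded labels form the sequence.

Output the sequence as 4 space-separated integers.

Step 1: leaves = {1,4,5}. Remove smallest leaf 1, emit neighbor 6.
Step 2: leaves = {4,5}. Remove smallest leaf 4, emit neighbor 6.
Step 3: leaves = {5,6}. Remove smallest leaf 5, emit neighbor 3.
Step 4: leaves = {3,6}. Remove smallest leaf 3, emit neighbor 2.
Done: 2 vertices remain (2, 6). Sequence = [6 6 3 2]

Answer: 6 6 3 2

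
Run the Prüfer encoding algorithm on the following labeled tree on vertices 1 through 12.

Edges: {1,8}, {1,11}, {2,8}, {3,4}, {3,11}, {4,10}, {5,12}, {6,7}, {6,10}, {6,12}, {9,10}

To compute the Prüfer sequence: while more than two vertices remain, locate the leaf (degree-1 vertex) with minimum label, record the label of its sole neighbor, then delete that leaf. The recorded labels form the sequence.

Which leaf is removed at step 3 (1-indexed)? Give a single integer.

Step 1: current leaves = {2,5,7,9}. Remove leaf 2 (neighbor: 8).
Step 2: current leaves = {5,7,8,9}. Remove leaf 5 (neighbor: 12).
Step 3: current leaves = {7,8,9,12}. Remove leaf 7 (neighbor: 6).

Answer: 7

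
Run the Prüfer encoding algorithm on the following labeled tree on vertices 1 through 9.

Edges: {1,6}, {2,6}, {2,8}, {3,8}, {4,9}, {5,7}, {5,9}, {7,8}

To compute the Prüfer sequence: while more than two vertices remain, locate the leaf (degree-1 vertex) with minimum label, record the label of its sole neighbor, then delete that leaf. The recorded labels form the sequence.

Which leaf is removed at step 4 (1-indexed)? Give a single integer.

Answer: 6

Derivation:
Step 1: current leaves = {1,3,4}. Remove leaf 1 (neighbor: 6).
Step 2: current leaves = {3,4,6}. Remove leaf 3 (neighbor: 8).
Step 3: current leaves = {4,6}. Remove leaf 4 (neighbor: 9).
Step 4: current leaves = {6,9}. Remove leaf 6 (neighbor: 2).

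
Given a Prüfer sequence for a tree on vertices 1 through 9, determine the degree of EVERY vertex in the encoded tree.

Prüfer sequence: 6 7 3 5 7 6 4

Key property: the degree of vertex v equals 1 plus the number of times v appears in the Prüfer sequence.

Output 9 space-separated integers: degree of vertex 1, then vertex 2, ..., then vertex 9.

Answer: 1 1 2 2 2 3 3 1 1

Derivation:
p_1 = 6: count[6] becomes 1
p_2 = 7: count[7] becomes 1
p_3 = 3: count[3] becomes 1
p_4 = 5: count[5] becomes 1
p_5 = 7: count[7] becomes 2
p_6 = 6: count[6] becomes 2
p_7 = 4: count[4] becomes 1
Degrees (1 + count): deg[1]=1+0=1, deg[2]=1+0=1, deg[3]=1+1=2, deg[4]=1+1=2, deg[5]=1+1=2, deg[6]=1+2=3, deg[7]=1+2=3, deg[8]=1+0=1, deg[9]=1+0=1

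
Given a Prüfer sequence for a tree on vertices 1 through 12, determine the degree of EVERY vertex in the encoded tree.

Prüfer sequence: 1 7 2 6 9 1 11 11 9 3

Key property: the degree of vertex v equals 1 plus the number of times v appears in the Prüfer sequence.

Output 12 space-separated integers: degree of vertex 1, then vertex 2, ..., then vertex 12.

Answer: 3 2 2 1 1 2 2 1 3 1 3 1

Derivation:
p_1 = 1: count[1] becomes 1
p_2 = 7: count[7] becomes 1
p_3 = 2: count[2] becomes 1
p_4 = 6: count[6] becomes 1
p_5 = 9: count[9] becomes 1
p_6 = 1: count[1] becomes 2
p_7 = 11: count[11] becomes 1
p_8 = 11: count[11] becomes 2
p_9 = 9: count[9] becomes 2
p_10 = 3: count[3] becomes 1
Degrees (1 + count): deg[1]=1+2=3, deg[2]=1+1=2, deg[3]=1+1=2, deg[4]=1+0=1, deg[5]=1+0=1, deg[6]=1+1=2, deg[7]=1+1=2, deg[8]=1+0=1, deg[9]=1+2=3, deg[10]=1+0=1, deg[11]=1+2=3, deg[12]=1+0=1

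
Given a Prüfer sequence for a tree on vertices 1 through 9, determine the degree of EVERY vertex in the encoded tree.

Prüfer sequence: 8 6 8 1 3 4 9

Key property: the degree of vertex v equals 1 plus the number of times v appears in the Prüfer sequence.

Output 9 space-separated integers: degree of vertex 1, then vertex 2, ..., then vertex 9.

p_1 = 8: count[8] becomes 1
p_2 = 6: count[6] becomes 1
p_3 = 8: count[8] becomes 2
p_4 = 1: count[1] becomes 1
p_5 = 3: count[3] becomes 1
p_6 = 4: count[4] becomes 1
p_7 = 9: count[9] becomes 1
Degrees (1 + count): deg[1]=1+1=2, deg[2]=1+0=1, deg[3]=1+1=2, deg[4]=1+1=2, deg[5]=1+0=1, deg[6]=1+1=2, deg[7]=1+0=1, deg[8]=1+2=3, deg[9]=1+1=2

Answer: 2 1 2 2 1 2 1 3 2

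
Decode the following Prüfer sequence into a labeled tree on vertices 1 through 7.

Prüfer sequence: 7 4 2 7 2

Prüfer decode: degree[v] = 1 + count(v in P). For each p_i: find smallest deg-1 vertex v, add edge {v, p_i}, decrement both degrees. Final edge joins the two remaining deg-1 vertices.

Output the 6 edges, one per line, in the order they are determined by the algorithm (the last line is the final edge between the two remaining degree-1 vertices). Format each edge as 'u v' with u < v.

Initial degrees: {1:1, 2:3, 3:1, 4:2, 5:1, 6:1, 7:3}
Step 1: smallest deg-1 vertex = 1, p_1 = 7. Add edge {1,7}. Now deg[1]=0, deg[7]=2.
Step 2: smallest deg-1 vertex = 3, p_2 = 4. Add edge {3,4}. Now deg[3]=0, deg[4]=1.
Step 3: smallest deg-1 vertex = 4, p_3 = 2. Add edge {2,4}. Now deg[4]=0, deg[2]=2.
Step 4: smallest deg-1 vertex = 5, p_4 = 7. Add edge {5,7}. Now deg[5]=0, deg[7]=1.
Step 5: smallest deg-1 vertex = 6, p_5 = 2. Add edge {2,6}. Now deg[6]=0, deg[2]=1.
Final: two remaining deg-1 vertices are 2, 7. Add edge {2,7}.

Answer: 1 7
3 4
2 4
5 7
2 6
2 7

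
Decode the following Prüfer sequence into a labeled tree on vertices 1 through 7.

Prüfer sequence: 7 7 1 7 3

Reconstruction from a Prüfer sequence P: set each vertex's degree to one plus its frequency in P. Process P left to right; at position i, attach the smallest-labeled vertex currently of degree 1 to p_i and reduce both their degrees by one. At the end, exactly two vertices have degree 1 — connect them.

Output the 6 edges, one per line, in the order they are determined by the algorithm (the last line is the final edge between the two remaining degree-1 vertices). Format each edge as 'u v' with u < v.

Answer: 2 7
4 7
1 5
1 7
3 6
3 7

Derivation:
Initial degrees: {1:2, 2:1, 3:2, 4:1, 5:1, 6:1, 7:4}
Step 1: smallest deg-1 vertex = 2, p_1 = 7. Add edge {2,7}. Now deg[2]=0, deg[7]=3.
Step 2: smallest deg-1 vertex = 4, p_2 = 7. Add edge {4,7}. Now deg[4]=0, deg[7]=2.
Step 3: smallest deg-1 vertex = 5, p_3 = 1. Add edge {1,5}. Now deg[5]=0, deg[1]=1.
Step 4: smallest deg-1 vertex = 1, p_4 = 7. Add edge {1,7}. Now deg[1]=0, deg[7]=1.
Step 5: smallest deg-1 vertex = 6, p_5 = 3. Add edge {3,6}. Now deg[6]=0, deg[3]=1.
Final: two remaining deg-1 vertices are 3, 7. Add edge {3,7}.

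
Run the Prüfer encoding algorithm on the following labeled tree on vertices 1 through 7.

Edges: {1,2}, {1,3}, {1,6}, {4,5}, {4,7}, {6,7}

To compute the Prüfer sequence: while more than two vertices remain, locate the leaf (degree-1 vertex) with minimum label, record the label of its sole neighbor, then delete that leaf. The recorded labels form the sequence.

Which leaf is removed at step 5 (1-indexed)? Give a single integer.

Answer: 4

Derivation:
Step 1: current leaves = {2,3,5}. Remove leaf 2 (neighbor: 1).
Step 2: current leaves = {3,5}. Remove leaf 3 (neighbor: 1).
Step 3: current leaves = {1,5}. Remove leaf 1 (neighbor: 6).
Step 4: current leaves = {5,6}. Remove leaf 5 (neighbor: 4).
Step 5: current leaves = {4,6}. Remove leaf 4 (neighbor: 7).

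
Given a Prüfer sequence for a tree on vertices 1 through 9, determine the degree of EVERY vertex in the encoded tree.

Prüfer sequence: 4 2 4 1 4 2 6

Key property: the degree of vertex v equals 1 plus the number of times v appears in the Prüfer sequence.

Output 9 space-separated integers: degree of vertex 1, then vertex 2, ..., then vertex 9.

Answer: 2 3 1 4 1 2 1 1 1

Derivation:
p_1 = 4: count[4] becomes 1
p_2 = 2: count[2] becomes 1
p_3 = 4: count[4] becomes 2
p_4 = 1: count[1] becomes 1
p_5 = 4: count[4] becomes 3
p_6 = 2: count[2] becomes 2
p_7 = 6: count[6] becomes 1
Degrees (1 + count): deg[1]=1+1=2, deg[2]=1+2=3, deg[3]=1+0=1, deg[4]=1+3=4, deg[5]=1+0=1, deg[6]=1+1=2, deg[7]=1+0=1, deg[8]=1+0=1, deg[9]=1+0=1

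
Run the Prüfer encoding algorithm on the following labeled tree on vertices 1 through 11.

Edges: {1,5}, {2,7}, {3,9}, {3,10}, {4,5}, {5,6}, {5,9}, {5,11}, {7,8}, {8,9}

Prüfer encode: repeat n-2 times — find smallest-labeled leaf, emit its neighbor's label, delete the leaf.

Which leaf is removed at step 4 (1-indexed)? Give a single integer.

Step 1: current leaves = {1,2,4,6,10,11}. Remove leaf 1 (neighbor: 5).
Step 2: current leaves = {2,4,6,10,11}. Remove leaf 2 (neighbor: 7).
Step 3: current leaves = {4,6,7,10,11}. Remove leaf 4 (neighbor: 5).
Step 4: current leaves = {6,7,10,11}. Remove leaf 6 (neighbor: 5).

Answer: 6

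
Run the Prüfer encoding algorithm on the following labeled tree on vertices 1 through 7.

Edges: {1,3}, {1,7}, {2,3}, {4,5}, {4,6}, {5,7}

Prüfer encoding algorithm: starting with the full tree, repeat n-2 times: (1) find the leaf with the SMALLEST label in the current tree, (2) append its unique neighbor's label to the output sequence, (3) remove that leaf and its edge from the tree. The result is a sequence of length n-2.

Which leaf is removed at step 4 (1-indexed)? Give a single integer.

Step 1: current leaves = {2,6}. Remove leaf 2 (neighbor: 3).
Step 2: current leaves = {3,6}. Remove leaf 3 (neighbor: 1).
Step 3: current leaves = {1,6}. Remove leaf 1 (neighbor: 7).
Step 4: current leaves = {6,7}. Remove leaf 6 (neighbor: 4).

Answer: 6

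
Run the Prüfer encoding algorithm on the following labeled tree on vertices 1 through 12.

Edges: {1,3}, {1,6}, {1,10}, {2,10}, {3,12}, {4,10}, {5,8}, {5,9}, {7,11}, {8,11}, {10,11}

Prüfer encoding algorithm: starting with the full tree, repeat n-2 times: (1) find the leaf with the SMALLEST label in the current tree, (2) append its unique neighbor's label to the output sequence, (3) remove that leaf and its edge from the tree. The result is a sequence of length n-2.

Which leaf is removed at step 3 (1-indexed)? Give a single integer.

Answer: 6

Derivation:
Step 1: current leaves = {2,4,6,7,9,12}. Remove leaf 2 (neighbor: 10).
Step 2: current leaves = {4,6,7,9,12}. Remove leaf 4 (neighbor: 10).
Step 3: current leaves = {6,7,9,12}. Remove leaf 6 (neighbor: 1).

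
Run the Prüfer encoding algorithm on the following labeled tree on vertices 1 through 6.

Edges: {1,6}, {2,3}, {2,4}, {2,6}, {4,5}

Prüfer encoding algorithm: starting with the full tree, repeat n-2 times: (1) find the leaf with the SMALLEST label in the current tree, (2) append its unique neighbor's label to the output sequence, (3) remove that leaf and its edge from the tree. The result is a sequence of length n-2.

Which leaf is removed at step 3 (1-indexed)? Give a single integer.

Answer: 5

Derivation:
Step 1: current leaves = {1,3,5}. Remove leaf 1 (neighbor: 6).
Step 2: current leaves = {3,5,6}. Remove leaf 3 (neighbor: 2).
Step 3: current leaves = {5,6}. Remove leaf 5 (neighbor: 4).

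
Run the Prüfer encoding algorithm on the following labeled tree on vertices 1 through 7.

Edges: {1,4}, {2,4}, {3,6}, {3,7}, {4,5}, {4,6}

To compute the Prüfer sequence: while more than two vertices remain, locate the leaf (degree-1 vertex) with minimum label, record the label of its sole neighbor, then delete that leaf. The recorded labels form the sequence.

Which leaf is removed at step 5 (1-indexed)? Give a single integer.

Step 1: current leaves = {1,2,5,7}. Remove leaf 1 (neighbor: 4).
Step 2: current leaves = {2,5,7}. Remove leaf 2 (neighbor: 4).
Step 3: current leaves = {5,7}. Remove leaf 5 (neighbor: 4).
Step 4: current leaves = {4,7}. Remove leaf 4 (neighbor: 6).
Step 5: current leaves = {6,7}. Remove leaf 6 (neighbor: 3).

Answer: 6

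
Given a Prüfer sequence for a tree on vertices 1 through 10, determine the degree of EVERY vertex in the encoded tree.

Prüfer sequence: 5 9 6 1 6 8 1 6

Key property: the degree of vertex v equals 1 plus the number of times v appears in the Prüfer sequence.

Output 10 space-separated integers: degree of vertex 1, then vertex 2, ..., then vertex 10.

Answer: 3 1 1 1 2 4 1 2 2 1

Derivation:
p_1 = 5: count[5] becomes 1
p_2 = 9: count[9] becomes 1
p_3 = 6: count[6] becomes 1
p_4 = 1: count[1] becomes 1
p_5 = 6: count[6] becomes 2
p_6 = 8: count[8] becomes 1
p_7 = 1: count[1] becomes 2
p_8 = 6: count[6] becomes 3
Degrees (1 + count): deg[1]=1+2=3, deg[2]=1+0=1, deg[3]=1+0=1, deg[4]=1+0=1, deg[5]=1+1=2, deg[6]=1+3=4, deg[7]=1+0=1, deg[8]=1+1=2, deg[9]=1+1=2, deg[10]=1+0=1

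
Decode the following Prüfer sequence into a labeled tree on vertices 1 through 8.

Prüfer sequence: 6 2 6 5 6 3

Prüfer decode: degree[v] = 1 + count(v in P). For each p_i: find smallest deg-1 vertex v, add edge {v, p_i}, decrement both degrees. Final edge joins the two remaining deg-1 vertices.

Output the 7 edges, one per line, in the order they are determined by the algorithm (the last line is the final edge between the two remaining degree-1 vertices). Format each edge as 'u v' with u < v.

Answer: 1 6
2 4
2 6
5 7
5 6
3 6
3 8

Derivation:
Initial degrees: {1:1, 2:2, 3:2, 4:1, 5:2, 6:4, 7:1, 8:1}
Step 1: smallest deg-1 vertex = 1, p_1 = 6. Add edge {1,6}. Now deg[1]=0, deg[6]=3.
Step 2: smallest deg-1 vertex = 4, p_2 = 2. Add edge {2,4}. Now deg[4]=0, deg[2]=1.
Step 3: smallest deg-1 vertex = 2, p_3 = 6. Add edge {2,6}. Now deg[2]=0, deg[6]=2.
Step 4: smallest deg-1 vertex = 7, p_4 = 5. Add edge {5,7}. Now deg[7]=0, deg[5]=1.
Step 5: smallest deg-1 vertex = 5, p_5 = 6. Add edge {5,6}. Now deg[5]=0, deg[6]=1.
Step 6: smallest deg-1 vertex = 6, p_6 = 3. Add edge {3,6}. Now deg[6]=0, deg[3]=1.
Final: two remaining deg-1 vertices are 3, 8. Add edge {3,8}.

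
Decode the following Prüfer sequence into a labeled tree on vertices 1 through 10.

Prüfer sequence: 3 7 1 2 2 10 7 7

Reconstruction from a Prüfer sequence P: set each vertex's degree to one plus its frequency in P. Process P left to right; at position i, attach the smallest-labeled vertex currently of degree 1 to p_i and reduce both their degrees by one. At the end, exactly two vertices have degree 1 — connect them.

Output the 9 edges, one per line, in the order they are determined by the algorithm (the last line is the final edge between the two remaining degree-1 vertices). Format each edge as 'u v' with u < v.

Initial degrees: {1:2, 2:3, 3:2, 4:1, 5:1, 6:1, 7:4, 8:1, 9:1, 10:2}
Step 1: smallest deg-1 vertex = 4, p_1 = 3. Add edge {3,4}. Now deg[4]=0, deg[3]=1.
Step 2: smallest deg-1 vertex = 3, p_2 = 7. Add edge {3,7}. Now deg[3]=0, deg[7]=3.
Step 3: smallest deg-1 vertex = 5, p_3 = 1. Add edge {1,5}. Now deg[5]=0, deg[1]=1.
Step 4: smallest deg-1 vertex = 1, p_4 = 2. Add edge {1,2}. Now deg[1]=0, deg[2]=2.
Step 5: smallest deg-1 vertex = 6, p_5 = 2. Add edge {2,6}. Now deg[6]=0, deg[2]=1.
Step 6: smallest deg-1 vertex = 2, p_6 = 10. Add edge {2,10}. Now deg[2]=0, deg[10]=1.
Step 7: smallest deg-1 vertex = 8, p_7 = 7. Add edge {7,8}. Now deg[8]=0, deg[7]=2.
Step 8: smallest deg-1 vertex = 9, p_8 = 7. Add edge {7,9}. Now deg[9]=0, deg[7]=1.
Final: two remaining deg-1 vertices are 7, 10. Add edge {7,10}.

Answer: 3 4
3 7
1 5
1 2
2 6
2 10
7 8
7 9
7 10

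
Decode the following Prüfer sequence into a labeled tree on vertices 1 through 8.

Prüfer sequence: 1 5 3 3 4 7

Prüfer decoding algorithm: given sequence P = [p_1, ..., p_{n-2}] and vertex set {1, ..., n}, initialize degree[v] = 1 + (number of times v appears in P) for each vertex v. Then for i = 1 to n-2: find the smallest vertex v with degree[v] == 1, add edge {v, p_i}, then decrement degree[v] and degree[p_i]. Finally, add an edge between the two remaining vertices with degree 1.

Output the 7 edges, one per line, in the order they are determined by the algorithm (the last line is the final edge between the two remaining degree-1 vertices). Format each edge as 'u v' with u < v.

Initial degrees: {1:2, 2:1, 3:3, 4:2, 5:2, 6:1, 7:2, 8:1}
Step 1: smallest deg-1 vertex = 2, p_1 = 1. Add edge {1,2}. Now deg[2]=0, deg[1]=1.
Step 2: smallest deg-1 vertex = 1, p_2 = 5. Add edge {1,5}. Now deg[1]=0, deg[5]=1.
Step 3: smallest deg-1 vertex = 5, p_3 = 3. Add edge {3,5}. Now deg[5]=0, deg[3]=2.
Step 4: smallest deg-1 vertex = 6, p_4 = 3. Add edge {3,6}. Now deg[6]=0, deg[3]=1.
Step 5: smallest deg-1 vertex = 3, p_5 = 4. Add edge {3,4}. Now deg[3]=0, deg[4]=1.
Step 6: smallest deg-1 vertex = 4, p_6 = 7. Add edge {4,7}. Now deg[4]=0, deg[7]=1.
Final: two remaining deg-1 vertices are 7, 8. Add edge {7,8}.

Answer: 1 2
1 5
3 5
3 6
3 4
4 7
7 8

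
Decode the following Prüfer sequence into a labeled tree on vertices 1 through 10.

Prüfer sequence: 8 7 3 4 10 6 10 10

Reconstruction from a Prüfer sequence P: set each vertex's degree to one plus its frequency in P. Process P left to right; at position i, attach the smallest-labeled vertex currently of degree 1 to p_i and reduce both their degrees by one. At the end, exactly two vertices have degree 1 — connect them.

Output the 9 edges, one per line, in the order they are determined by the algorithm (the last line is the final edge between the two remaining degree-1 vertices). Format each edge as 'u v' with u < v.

Initial degrees: {1:1, 2:1, 3:2, 4:2, 5:1, 6:2, 7:2, 8:2, 9:1, 10:4}
Step 1: smallest deg-1 vertex = 1, p_1 = 8. Add edge {1,8}. Now deg[1]=0, deg[8]=1.
Step 2: smallest deg-1 vertex = 2, p_2 = 7. Add edge {2,7}. Now deg[2]=0, deg[7]=1.
Step 3: smallest deg-1 vertex = 5, p_3 = 3. Add edge {3,5}. Now deg[5]=0, deg[3]=1.
Step 4: smallest deg-1 vertex = 3, p_4 = 4. Add edge {3,4}. Now deg[3]=0, deg[4]=1.
Step 5: smallest deg-1 vertex = 4, p_5 = 10. Add edge {4,10}. Now deg[4]=0, deg[10]=3.
Step 6: smallest deg-1 vertex = 7, p_6 = 6. Add edge {6,7}. Now deg[7]=0, deg[6]=1.
Step 7: smallest deg-1 vertex = 6, p_7 = 10. Add edge {6,10}. Now deg[6]=0, deg[10]=2.
Step 8: smallest deg-1 vertex = 8, p_8 = 10. Add edge {8,10}. Now deg[8]=0, deg[10]=1.
Final: two remaining deg-1 vertices are 9, 10. Add edge {9,10}.

Answer: 1 8
2 7
3 5
3 4
4 10
6 7
6 10
8 10
9 10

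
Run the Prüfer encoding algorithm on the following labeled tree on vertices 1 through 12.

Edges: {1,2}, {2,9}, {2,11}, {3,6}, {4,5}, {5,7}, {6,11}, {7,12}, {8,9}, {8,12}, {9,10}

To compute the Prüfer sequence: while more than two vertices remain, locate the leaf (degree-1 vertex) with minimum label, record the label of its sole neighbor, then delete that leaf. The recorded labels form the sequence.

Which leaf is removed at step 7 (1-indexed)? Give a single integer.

Step 1: current leaves = {1,3,4,10}. Remove leaf 1 (neighbor: 2).
Step 2: current leaves = {3,4,10}. Remove leaf 3 (neighbor: 6).
Step 3: current leaves = {4,6,10}. Remove leaf 4 (neighbor: 5).
Step 4: current leaves = {5,6,10}. Remove leaf 5 (neighbor: 7).
Step 5: current leaves = {6,7,10}. Remove leaf 6 (neighbor: 11).
Step 6: current leaves = {7,10,11}. Remove leaf 7 (neighbor: 12).
Step 7: current leaves = {10,11,12}. Remove leaf 10 (neighbor: 9).

Answer: 10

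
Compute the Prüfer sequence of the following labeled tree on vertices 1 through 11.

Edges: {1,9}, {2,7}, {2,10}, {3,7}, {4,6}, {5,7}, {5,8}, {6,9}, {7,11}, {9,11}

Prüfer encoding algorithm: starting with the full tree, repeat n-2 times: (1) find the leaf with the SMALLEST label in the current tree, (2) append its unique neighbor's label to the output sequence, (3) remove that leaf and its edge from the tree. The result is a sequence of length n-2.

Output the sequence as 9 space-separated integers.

Answer: 9 7 6 9 5 7 11 2 7

Derivation:
Step 1: leaves = {1,3,4,8,10}. Remove smallest leaf 1, emit neighbor 9.
Step 2: leaves = {3,4,8,10}. Remove smallest leaf 3, emit neighbor 7.
Step 3: leaves = {4,8,10}. Remove smallest leaf 4, emit neighbor 6.
Step 4: leaves = {6,8,10}. Remove smallest leaf 6, emit neighbor 9.
Step 5: leaves = {8,9,10}. Remove smallest leaf 8, emit neighbor 5.
Step 6: leaves = {5,9,10}. Remove smallest leaf 5, emit neighbor 7.
Step 7: leaves = {9,10}. Remove smallest leaf 9, emit neighbor 11.
Step 8: leaves = {10,11}. Remove smallest leaf 10, emit neighbor 2.
Step 9: leaves = {2,11}. Remove smallest leaf 2, emit neighbor 7.
Done: 2 vertices remain (7, 11). Sequence = [9 7 6 9 5 7 11 2 7]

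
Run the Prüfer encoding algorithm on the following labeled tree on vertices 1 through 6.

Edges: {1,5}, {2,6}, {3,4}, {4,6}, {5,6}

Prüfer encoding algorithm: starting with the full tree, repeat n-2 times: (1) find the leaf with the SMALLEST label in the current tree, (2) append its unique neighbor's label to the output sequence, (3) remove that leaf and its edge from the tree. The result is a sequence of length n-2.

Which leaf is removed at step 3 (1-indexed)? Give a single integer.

Step 1: current leaves = {1,2,3}. Remove leaf 1 (neighbor: 5).
Step 2: current leaves = {2,3,5}. Remove leaf 2 (neighbor: 6).
Step 3: current leaves = {3,5}. Remove leaf 3 (neighbor: 4).

Answer: 3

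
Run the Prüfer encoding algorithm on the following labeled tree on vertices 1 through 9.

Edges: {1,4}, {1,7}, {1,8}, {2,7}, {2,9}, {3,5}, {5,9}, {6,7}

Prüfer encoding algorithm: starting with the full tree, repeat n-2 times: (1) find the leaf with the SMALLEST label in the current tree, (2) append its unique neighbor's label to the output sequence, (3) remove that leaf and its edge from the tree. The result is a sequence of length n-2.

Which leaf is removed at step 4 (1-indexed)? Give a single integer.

Step 1: current leaves = {3,4,6,8}. Remove leaf 3 (neighbor: 5).
Step 2: current leaves = {4,5,6,8}. Remove leaf 4 (neighbor: 1).
Step 3: current leaves = {5,6,8}. Remove leaf 5 (neighbor: 9).
Step 4: current leaves = {6,8,9}. Remove leaf 6 (neighbor: 7).

Answer: 6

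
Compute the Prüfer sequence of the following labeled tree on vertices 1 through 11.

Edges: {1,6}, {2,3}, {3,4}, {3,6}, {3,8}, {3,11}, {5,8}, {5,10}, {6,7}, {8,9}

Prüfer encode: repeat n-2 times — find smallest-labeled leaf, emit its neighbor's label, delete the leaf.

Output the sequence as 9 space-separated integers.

Answer: 6 3 3 6 3 8 5 8 3

Derivation:
Step 1: leaves = {1,2,4,7,9,10,11}. Remove smallest leaf 1, emit neighbor 6.
Step 2: leaves = {2,4,7,9,10,11}. Remove smallest leaf 2, emit neighbor 3.
Step 3: leaves = {4,7,9,10,11}. Remove smallest leaf 4, emit neighbor 3.
Step 4: leaves = {7,9,10,11}. Remove smallest leaf 7, emit neighbor 6.
Step 5: leaves = {6,9,10,11}. Remove smallest leaf 6, emit neighbor 3.
Step 6: leaves = {9,10,11}. Remove smallest leaf 9, emit neighbor 8.
Step 7: leaves = {10,11}. Remove smallest leaf 10, emit neighbor 5.
Step 8: leaves = {5,11}. Remove smallest leaf 5, emit neighbor 8.
Step 9: leaves = {8,11}. Remove smallest leaf 8, emit neighbor 3.
Done: 2 vertices remain (3, 11). Sequence = [6 3 3 6 3 8 5 8 3]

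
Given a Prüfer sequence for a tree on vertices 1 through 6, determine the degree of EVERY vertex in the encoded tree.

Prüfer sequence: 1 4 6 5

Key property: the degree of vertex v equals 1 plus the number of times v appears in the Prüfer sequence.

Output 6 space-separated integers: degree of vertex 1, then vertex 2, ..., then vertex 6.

p_1 = 1: count[1] becomes 1
p_2 = 4: count[4] becomes 1
p_3 = 6: count[6] becomes 1
p_4 = 5: count[5] becomes 1
Degrees (1 + count): deg[1]=1+1=2, deg[2]=1+0=1, deg[3]=1+0=1, deg[4]=1+1=2, deg[5]=1+1=2, deg[6]=1+1=2

Answer: 2 1 1 2 2 2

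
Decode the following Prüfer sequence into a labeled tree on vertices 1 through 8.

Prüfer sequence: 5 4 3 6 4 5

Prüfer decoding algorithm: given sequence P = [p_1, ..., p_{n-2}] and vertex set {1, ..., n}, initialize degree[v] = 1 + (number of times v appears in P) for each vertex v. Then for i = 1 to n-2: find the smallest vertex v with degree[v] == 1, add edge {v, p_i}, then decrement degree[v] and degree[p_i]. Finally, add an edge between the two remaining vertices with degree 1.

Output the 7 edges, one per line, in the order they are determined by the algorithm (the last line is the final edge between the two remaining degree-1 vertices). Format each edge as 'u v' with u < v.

Initial degrees: {1:1, 2:1, 3:2, 4:3, 5:3, 6:2, 7:1, 8:1}
Step 1: smallest deg-1 vertex = 1, p_1 = 5. Add edge {1,5}. Now deg[1]=0, deg[5]=2.
Step 2: smallest deg-1 vertex = 2, p_2 = 4. Add edge {2,4}. Now deg[2]=0, deg[4]=2.
Step 3: smallest deg-1 vertex = 7, p_3 = 3. Add edge {3,7}. Now deg[7]=0, deg[3]=1.
Step 4: smallest deg-1 vertex = 3, p_4 = 6. Add edge {3,6}. Now deg[3]=0, deg[6]=1.
Step 5: smallest deg-1 vertex = 6, p_5 = 4. Add edge {4,6}. Now deg[6]=0, deg[4]=1.
Step 6: smallest deg-1 vertex = 4, p_6 = 5. Add edge {4,5}. Now deg[4]=0, deg[5]=1.
Final: two remaining deg-1 vertices are 5, 8. Add edge {5,8}.

Answer: 1 5
2 4
3 7
3 6
4 6
4 5
5 8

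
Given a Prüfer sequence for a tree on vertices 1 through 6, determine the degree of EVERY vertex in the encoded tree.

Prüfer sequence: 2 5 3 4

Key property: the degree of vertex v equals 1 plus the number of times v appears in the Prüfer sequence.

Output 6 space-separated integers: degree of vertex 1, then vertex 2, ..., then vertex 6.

p_1 = 2: count[2] becomes 1
p_2 = 5: count[5] becomes 1
p_3 = 3: count[3] becomes 1
p_4 = 4: count[4] becomes 1
Degrees (1 + count): deg[1]=1+0=1, deg[2]=1+1=2, deg[3]=1+1=2, deg[4]=1+1=2, deg[5]=1+1=2, deg[6]=1+0=1

Answer: 1 2 2 2 2 1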